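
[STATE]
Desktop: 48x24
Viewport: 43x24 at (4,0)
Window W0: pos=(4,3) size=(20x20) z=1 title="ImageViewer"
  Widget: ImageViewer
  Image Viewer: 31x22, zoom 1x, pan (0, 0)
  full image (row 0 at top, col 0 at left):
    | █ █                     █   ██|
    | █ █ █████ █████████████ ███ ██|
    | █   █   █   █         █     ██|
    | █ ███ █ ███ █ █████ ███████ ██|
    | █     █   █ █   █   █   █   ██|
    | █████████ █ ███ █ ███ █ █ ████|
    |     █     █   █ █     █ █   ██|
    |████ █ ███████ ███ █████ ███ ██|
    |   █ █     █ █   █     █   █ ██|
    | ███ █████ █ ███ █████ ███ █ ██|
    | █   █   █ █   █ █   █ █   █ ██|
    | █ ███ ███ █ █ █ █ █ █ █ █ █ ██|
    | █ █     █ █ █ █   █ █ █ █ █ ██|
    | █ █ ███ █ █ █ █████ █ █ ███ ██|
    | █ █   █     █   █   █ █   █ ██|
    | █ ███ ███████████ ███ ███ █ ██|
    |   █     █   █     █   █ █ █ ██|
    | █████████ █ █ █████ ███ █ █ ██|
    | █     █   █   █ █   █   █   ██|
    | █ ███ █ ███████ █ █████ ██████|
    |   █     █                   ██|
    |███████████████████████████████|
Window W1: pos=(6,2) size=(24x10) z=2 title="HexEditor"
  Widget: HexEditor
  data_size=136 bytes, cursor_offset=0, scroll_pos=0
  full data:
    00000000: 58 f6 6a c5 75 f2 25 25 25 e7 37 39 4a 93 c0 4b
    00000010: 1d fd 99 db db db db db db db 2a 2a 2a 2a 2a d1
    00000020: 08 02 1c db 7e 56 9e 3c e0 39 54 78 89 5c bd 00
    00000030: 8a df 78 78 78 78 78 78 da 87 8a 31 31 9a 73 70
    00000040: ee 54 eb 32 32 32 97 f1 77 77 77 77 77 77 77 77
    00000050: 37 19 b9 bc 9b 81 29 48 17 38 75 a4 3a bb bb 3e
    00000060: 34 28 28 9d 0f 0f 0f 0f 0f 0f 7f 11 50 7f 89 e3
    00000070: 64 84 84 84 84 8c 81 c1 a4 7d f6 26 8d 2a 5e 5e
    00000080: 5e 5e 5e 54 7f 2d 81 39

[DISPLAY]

                                           
                                           
  ┏━━━━━━━━━━━━━━━━━━━━━━┓                 
┏━┃ HexEditor            ┃                 
┃ ┠──────────────────────┨                 
┠─┃00000000  58 f6 6a c5 ┃                 
┃ ┃00000010  1d fd 99 db ┃                 
┃ ┃00000020  08 02 1c db ┃                 
┃ ┃00000030  8a df 78 78 ┃                 
┃ ┃00000040  ee 54 eb 32 ┃                 
┃ ┃00000050  37 19 b9 bc ┃                 
┃ ┗━━━━━━━━━━━━━━━━━━━━━━┛                 
┃     █     █   █ █┃                       
┃████ █ ███████ ███┃                       
┃   █ █     █ █   █┃                       
┃ ███ █████ █ ███ █┃                       
┃ █   █   █ █   █ █┃                       
┃ █ ███ ███ █ █ █ █┃                       
┃ █ █     █ █ █ █  ┃                       
┃ █ █ ███ █ █ █ ███┃                       
┃ █ █   █     █   █┃                       
┃ █ ███ ███████████┃                       
┗━━━━━━━━━━━━━━━━━━┛                       
                                           


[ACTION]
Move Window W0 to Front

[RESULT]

                                           
                                           
  ┏━━━━━━━━━━━━━━━━━━━━━━┓                 
┏━━━━━━━━━━━━━━━━━━┓     ┃                 
┃ ImageViewer      ┃─────┨                 
┠──────────────────┨a c5 ┃                 
┃ █ █              ┃9 db ┃                 
┃ █ █ █████ ███████┃c db ┃                 
┃ █   █   █   █    ┃8 78 ┃                 
┃ █ ███ █ ███ █ ███┃b 32 ┃                 
┃ █     █   █ █   █┃9 bc ┃                 
┃ █████████ █ ███ █┃━━━━━┛                 
┃     █     █   █ █┃                       
┃████ █ ███████ ███┃                       
┃   █ █     █ █   █┃                       
┃ ███ █████ █ ███ █┃                       
┃ █   █   █ █   █ █┃                       
┃ █ ███ ███ █ █ █ █┃                       
┃ █ █     █ █ █ █  ┃                       
┃ █ █ ███ █ █ █ ███┃                       
┃ █ █   █     █   █┃                       
┃ █ ███ ███████████┃                       
┗━━━━━━━━━━━━━━━━━━┛                       
                                           


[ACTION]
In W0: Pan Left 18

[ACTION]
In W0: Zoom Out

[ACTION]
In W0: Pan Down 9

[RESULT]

                                           
                                           
  ┏━━━━━━━━━━━━━━━━━━━━━━┓                 
┏━━━━━━━━━━━━━━━━━━┓     ┃                 
┃ ImageViewer      ┃─────┨                 
┠──────────────────┨a c5 ┃                 
┃ ███ █████ █ ███ █┃9 db ┃                 
┃ █   █   █ █   █ █┃c db ┃                 
┃ █ ███ ███ █ █ █ █┃8 78 ┃                 
┃ █ █     █ █ █ █  ┃b 32 ┃                 
┃ █ █ ███ █ █ █ ███┃9 bc ┃                 
┃ █ █   █     █   █┃━━━━━┛                 
┃ █ ███ ███████████┃                       
┃   █     █   █    ┃                       
┃ █████████ █ █ ███┃                       
┃ █     █   █   █ █┃                       
┃ █ ███ █ ███████ █┃                       
┃   █     █        ┃                       
┃██████████████████┃                       
┃                  ┃                       
┃                  ┃                       
┃                  ┃                       
┗━━━━━━━━━━━━━━━━━━┛                       
                                           


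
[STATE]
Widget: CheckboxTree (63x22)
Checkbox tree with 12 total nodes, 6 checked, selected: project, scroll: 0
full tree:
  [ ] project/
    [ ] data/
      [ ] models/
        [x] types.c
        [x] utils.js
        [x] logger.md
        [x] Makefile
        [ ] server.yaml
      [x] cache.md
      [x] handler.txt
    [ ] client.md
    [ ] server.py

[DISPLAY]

>[-] project/                                                  
   [-] data/                                                   
     [-] models/                                               
       [x] types.c                                             
       [x] utils.js                                            
       [x] logger.md                                           
       [x] Makefile                                            
       [ ] server.yaml                                         
     [x] cache.md                                              
     [x] handler.txt                                           
   [ ] client.md                                               
   [ ] server.py                                               
                                                               
                                                               
                                                               
                                                               
                                                               
                                                               
                                                               
                                                               
                                                               
                                                               


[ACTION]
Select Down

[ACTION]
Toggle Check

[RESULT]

 [-] project/                                                  
>  [x] data/                                                   
     [x] models/                                               
       [x] types.c                                             
       [x] utils.js                                            
       [x] logger.md                                           
       [x] Makefile                                            
       [x] server.yaml                                         
     [x] cache.md                                              
     [x] handler.txt                                           
   [ ] client.md                                               
   [ ] server.py                                               
                                                               
                                                               
                                                               
                                                               
                                                               
                                                               
                                                               
                                                               
                                                               
                                                               


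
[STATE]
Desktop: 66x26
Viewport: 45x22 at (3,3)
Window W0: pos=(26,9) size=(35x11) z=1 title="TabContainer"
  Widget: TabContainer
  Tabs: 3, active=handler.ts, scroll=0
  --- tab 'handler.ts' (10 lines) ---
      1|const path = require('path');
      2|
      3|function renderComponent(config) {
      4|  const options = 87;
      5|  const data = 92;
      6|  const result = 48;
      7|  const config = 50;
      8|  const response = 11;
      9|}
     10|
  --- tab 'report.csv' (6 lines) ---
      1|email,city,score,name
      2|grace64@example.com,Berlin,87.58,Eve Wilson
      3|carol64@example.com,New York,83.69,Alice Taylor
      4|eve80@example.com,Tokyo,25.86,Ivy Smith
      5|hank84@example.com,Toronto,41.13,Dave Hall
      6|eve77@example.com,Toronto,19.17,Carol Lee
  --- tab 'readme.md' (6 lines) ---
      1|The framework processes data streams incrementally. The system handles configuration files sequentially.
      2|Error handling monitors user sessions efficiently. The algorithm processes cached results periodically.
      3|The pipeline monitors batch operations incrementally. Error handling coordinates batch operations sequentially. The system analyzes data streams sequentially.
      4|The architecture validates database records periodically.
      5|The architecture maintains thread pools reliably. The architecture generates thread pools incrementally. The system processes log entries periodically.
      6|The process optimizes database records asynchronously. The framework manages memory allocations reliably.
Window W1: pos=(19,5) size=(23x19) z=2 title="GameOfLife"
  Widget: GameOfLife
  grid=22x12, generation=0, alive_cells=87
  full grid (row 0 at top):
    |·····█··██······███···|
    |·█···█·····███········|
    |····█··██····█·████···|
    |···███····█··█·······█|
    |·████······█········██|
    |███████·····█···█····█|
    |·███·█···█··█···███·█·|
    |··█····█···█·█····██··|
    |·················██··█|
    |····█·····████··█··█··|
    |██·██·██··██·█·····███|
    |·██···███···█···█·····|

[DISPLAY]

                                             
                                             
                ┏━━━━━━━━━━━━━━━━━━━━━┓      
                ┃ GameOfLife          ┃      
                ┠─────────────────────┨      
                ┃Gen: 0               ┃      
                ┃·····█··██······███··┃━━━━━━
                ┃·█···█·····███·······┃      
                ┃····█··██····█·████··┃──────
                ┃···███····█··█·······┃eport.
                ┃·████······█········█┃──────
                ┃███████·····█···█····┃quire(
                ┃·███·█···█··█···███·█┃      
                ┃··█····█···█·█····██·┃Compon
                ┃·················██··┃ = 87;
                ┃····█·····████··█··█·┃92;   
                ┃██·██·██··██·█·····██┃━━━━━━
                ┃·██···███···█···█····┃      
                ┃                     ┃      
                ┃                     ┃      
                ┗━━━━━━━━━━━━━━━━━━━━━┛      
                                             


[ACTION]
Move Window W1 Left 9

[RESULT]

                                             
                                             
       ┏━━━━━━━━━━━━━━━━━━━━━┓               
       ┃ GameOfLife          ┃               
       ┠─────────────────────┨               
       ┃Gen: 0               ┃               
       ┃·····█··██······███··┃━━━━━━━━━━━━━━━
       ┃·█···█·····███·······┃ntainer        
       ┃····█··██····█·████··┃───────────────
       ┃···███····█··█·······┃er.ts]│ report.
       ┃·████······█········█┃───────────────
       ┃███████·····█···█····┃path = require(
       ┃·███·█···█··█···███·█┃               
       ┃··█····█···█·█····██·┃on renderCompon
       ┃·················██··┃t options = 87;
       ┃····█·····████··█··█·┃t data = 92;   
       ┃██·██·██··██·█·····██┃━━━━━━━━━━━━━━━
       ┃·██···███···█···█····┃               
       ┃                     ┃               
       ┃                     ┃               
       ┗━━━━━━━━━━━━━━━━━━━━━┛               
                                             


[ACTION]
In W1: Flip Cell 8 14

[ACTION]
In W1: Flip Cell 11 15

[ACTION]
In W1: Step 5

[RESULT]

                                             
                                             
       ┏━━━━━━━━━━━━━━━━━━━━━┓               
       ┃ GameOfLife          ┃               
       ┠─────────────────────┨               
       ┃Gen: 5               ┃               
       ┃····████········██···┃━━━━━━━━━━━━━━━
       ┃···█····█·······██···┃ntainer        
       ┃·········█···█·····█·┃───────────────
       ┃···█···········██···█┃er.ts]│ report.
       ┃····█··██·······█····┃───────────────
       ┃██···██·········█····┃path = require(
       ┃█·█··············█·██┃               
       ┃█·█·······█·······██·┃on renderCompon
       ┃██·······█·█·········┃t options = 87;
       ┃·█······█········██··┃t data = 92;   
       ┃·██████··█·██····█···┃━━━━━━━━━━━━━━━
       ┃·····██·····█····█··█┃               
       ┃                     ┃               
       ┃                     ┃               
       ┗━━━━━━━━━━━━━━━━━━━━━┛               
                                             


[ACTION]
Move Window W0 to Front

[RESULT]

                                             
                                             
       ┏━━━━━━━━━━━━━━━━━━━━━┓               
       ┃ GameOfLife          ┃               
       ┠─────────────────────┨               
       ┃Gen: 5               ┃               
       ┃····████·······┏━━━━━━━━━━━━━━━━━━━━━
       ┃···█····█······┃ TabContainer        
       ┃·········█···█·┠─────────────────────
       ┃···█···········┃[handler.ts]│ report.
       ┃····█··██······┃─────────────────────
       ┃██···██········┃const path = require(
       ┃█·█············┃                     
       ┃█·█·······█····┃function renderCompon
       ┃██·······█·█···┃  const options = 87;
       ┃·█······█······┃  const data = 92;   
       ┃·██████··█·██··┗━━━━━━━━━━━━━━━━━━━━━
       ┃·····██·····█····█··█┃               
       ┃                     ┃               
       ┃                     ┃               
       ┗━━━━━━━━━━━━━━━━━━━━━┛               
                                             


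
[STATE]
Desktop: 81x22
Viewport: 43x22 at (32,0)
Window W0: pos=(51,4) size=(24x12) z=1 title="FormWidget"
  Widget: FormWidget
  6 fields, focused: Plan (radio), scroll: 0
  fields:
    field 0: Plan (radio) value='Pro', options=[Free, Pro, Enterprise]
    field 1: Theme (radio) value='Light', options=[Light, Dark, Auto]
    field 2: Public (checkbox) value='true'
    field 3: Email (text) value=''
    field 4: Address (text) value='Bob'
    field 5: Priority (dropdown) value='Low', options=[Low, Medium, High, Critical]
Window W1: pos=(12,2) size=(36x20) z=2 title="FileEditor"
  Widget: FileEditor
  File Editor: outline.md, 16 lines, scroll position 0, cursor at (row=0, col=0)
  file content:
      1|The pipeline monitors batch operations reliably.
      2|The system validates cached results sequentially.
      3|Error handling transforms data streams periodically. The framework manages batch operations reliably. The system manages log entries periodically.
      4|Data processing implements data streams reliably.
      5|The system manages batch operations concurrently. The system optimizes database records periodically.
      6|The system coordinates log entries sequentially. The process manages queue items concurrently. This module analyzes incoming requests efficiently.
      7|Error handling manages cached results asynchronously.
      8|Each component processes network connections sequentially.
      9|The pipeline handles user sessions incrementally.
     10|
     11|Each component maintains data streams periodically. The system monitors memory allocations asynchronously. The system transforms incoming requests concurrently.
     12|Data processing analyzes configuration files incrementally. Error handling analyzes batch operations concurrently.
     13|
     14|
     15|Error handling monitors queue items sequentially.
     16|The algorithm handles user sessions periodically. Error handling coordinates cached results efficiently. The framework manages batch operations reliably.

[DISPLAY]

                                           
                                           
━━━━━━━━━━━━━━━┓                           
               ┃                           
───────────────┨   ┏━━━━━━━━━━━━━━━━━━━━━━┓
rs batch opera▲┃   ┃ FormWidget           ┃
s cached resul█┃   ┠──────────────────────┨
sforms data st░┃   ┃> Plan:       ( ) Free┃
lements data s░┃   ┃  Theme:      (●) Ligh┃
batch operatio░┃   ┃  Public:     [x]     ┃
tes log entrie░┃   ┃  Email:      [      ]┃
ges cached res░┃   ┃  Address:    [Bob   ]┃
esses network ░┃   ┃  Priority:   [Low  ▼]┃
s user session░┃   ┃                      ┃
              ░┃   ┃                      ┃
tains data str░┃   ┗━━━━━━━━━━━━━━━━━━━━━━┛
lyzes configur░┃                           
              ░┃                           
              ░┃                           
tors queue ite░┃                           
es user sessio▼┃                           
━━━━━━━━━━━━━━━┛                           


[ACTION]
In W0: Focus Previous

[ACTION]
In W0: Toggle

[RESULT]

                                           
                                           
━━━━━━━━━━━━━━━┓                           
               ┃                           
───────────────┨   ┏━━━━━━━━━━━━━━━━━━━━━━┓
rs batch opera▲┃   ┃ FormWidget           ┃
s cached resul█┃   ┠──────────────────────┨
sforms data st░┃   ┃  Plan:       ( ) Free┃
lements data s░┃   ┃  Theme:      (●) Ligh┃
batch operatio░┃   ┃  Public:     [x]     ┃
tes log entrie░┃   ┃  Email:      [      ]┃
ges cached res░┃   ┃  Address:    [Bob   ]┃
esses network ░┃   ┃> Priority:   [Low  ▼]┃
s user session░┃   ┃                      ┃
              ░┃   ┃                      ┃
tains data str░┃   ┗━━━━━━━━━━━━━━━━━━━━━━┛
lyzes configur░┃                           
              ░┃                           
              ░┃                           
tors queue ite░┃                           
es user sessio▼┃                           
━━━━━━━━━━━━━━━┛                           


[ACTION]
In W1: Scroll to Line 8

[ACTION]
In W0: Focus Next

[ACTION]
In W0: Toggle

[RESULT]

                                           
                                           
━━━━━━━━━━━━━━━┓                           
               ┃                           
───────────────┨   ┏━━━━━━━━━━━━━━━━━━━━━━┓
rs batch opera▲┃   ┃ FormWidget           ┃
s cached resul█┃   ┠──────────────────────┨
sforms data st░┃   ┃> Plan:       ( ) Free┃
lements data s░┃   ┃  Theme:      (●) Ligh┃
batch operatio░┃   ┃  Public:     [x]     ┃
tes log entrie░┃   ┃  Email:      [      ]┃
ges cached res░┃   ┃  Address:    [Bob   ]┃
esses network ░┃   ┃  Priority:   [Low  ▼]┃
s user session░┃   ┃                      ┃
              ░┃   ┃                      ┃
tains data str░┃   ┗━━━━━━━━━━━━━━━━━━━━━━┛
lyzes configur░┃                           
              ░┃                           
              ░┃                           
tors queue ite░┃                           
es user sessio▼┃                           
━━━━━━━━━━━━━━━┛                           


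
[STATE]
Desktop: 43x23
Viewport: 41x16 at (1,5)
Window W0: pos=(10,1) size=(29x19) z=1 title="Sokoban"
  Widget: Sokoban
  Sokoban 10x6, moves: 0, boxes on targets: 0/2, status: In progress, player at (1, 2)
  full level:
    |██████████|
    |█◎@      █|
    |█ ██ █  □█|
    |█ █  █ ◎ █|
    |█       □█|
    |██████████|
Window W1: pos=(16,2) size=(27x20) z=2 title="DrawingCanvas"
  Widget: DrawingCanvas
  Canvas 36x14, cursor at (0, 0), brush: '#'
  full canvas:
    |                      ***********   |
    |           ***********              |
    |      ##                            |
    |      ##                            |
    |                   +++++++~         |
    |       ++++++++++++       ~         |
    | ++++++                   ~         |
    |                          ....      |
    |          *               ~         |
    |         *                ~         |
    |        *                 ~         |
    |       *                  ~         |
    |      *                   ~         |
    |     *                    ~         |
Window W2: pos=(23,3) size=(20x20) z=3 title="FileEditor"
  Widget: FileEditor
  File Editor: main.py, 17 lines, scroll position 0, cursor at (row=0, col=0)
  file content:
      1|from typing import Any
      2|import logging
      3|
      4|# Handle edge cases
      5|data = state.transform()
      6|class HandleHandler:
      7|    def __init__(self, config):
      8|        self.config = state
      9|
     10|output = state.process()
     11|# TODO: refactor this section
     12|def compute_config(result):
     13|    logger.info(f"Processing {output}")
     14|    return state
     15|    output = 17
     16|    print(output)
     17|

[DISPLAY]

         ┃█◎@  ┃+     ┠──────────────────
         ┃█ ██ ┃      ┃█rom typing impor▲
         ┃█ █  ┃      ┃import logging   █
         ┃█    ┃      ┃                 ░
         ┃█████┃      ┃# Handle edge cas░
         ┃Moves┃      ┃data = state.tran░
         ┃     ┃ +++++┃class HandleHandl░
         ┃     ┃      ┃    def __init__(░
         ┃     ┃      ┃        self.conf░
         ┃     ┃      ┃                 ░
         ┃     ┃      ┃output = state.pr░
         ┃     ┃      ┃# TODO: refactor ░
         ┃     ┃      ┃def compute_confi░
         ┃     ┃     *┃    logger.info(f░
         ┗━━━━━┃      ┃    return state ░
               ┃      ┃    output = 17  ░


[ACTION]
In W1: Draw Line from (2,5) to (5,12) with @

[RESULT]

         ┃█◎@  ┃+     ┠──────────────────
         ┃█ ██ ┃      ┃█rom typing impor▲
         ┃█ █  ┃     @┃import logging   █
         ┃█    ┃      ┃                 ░
         ┃█████┃      ┃# Handle edge cas░
         ┃Moves┃      ┃data = state.tran░
         ┃     ┃ +++++┃class HandleHandl░
         ┃     ┃      ┃    def __init__(░
         ┃     ┃      ┃        self.conf░
         ┃     ┃      ┃                 ░
         ┃     ┃      ┃output = state.pr░
         ┃     ┃      ┃# TODO: refactor ░
         ┃     ┃      ┃def compute_confi░
         ┃     ┃     *┃    logger.info(f░
         ┗━━━━━┃      ┃    return state ░
               ┃      ┃    output = 17  ░


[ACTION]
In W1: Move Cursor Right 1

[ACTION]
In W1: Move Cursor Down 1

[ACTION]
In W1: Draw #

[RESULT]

         ┃█◎@  ┃      ┠──────────────────
         ┃█ ██ ┃ #    ┃█rom typing impor▲
         ┃█ █  ┃     @┃import logging   █
         ┃█    ┃      ┃                 ░
         ┃█████┃      ┃# Handle edge cas░
         ┃Moves┃      ┃data = state.tran░
         ┃     ┃ +++++┃class HandleHandl░
         ┃     ┃      ┃    def __init__(░
         ┃     ┃      ┃        self.conf░
         ┃     ┃      ┃                 ░
         ┃     ┃      ┃output = state.pr░
         ┃     ┃      ┃# TODO: refactor ░
         ┃     ┃      ┃def compute_confi░
         ┃     ┃     *┃    logger.info(f░
         ┗━━━━━┃      ┃    return state ░
               ┃      ┃    output = 17  ░


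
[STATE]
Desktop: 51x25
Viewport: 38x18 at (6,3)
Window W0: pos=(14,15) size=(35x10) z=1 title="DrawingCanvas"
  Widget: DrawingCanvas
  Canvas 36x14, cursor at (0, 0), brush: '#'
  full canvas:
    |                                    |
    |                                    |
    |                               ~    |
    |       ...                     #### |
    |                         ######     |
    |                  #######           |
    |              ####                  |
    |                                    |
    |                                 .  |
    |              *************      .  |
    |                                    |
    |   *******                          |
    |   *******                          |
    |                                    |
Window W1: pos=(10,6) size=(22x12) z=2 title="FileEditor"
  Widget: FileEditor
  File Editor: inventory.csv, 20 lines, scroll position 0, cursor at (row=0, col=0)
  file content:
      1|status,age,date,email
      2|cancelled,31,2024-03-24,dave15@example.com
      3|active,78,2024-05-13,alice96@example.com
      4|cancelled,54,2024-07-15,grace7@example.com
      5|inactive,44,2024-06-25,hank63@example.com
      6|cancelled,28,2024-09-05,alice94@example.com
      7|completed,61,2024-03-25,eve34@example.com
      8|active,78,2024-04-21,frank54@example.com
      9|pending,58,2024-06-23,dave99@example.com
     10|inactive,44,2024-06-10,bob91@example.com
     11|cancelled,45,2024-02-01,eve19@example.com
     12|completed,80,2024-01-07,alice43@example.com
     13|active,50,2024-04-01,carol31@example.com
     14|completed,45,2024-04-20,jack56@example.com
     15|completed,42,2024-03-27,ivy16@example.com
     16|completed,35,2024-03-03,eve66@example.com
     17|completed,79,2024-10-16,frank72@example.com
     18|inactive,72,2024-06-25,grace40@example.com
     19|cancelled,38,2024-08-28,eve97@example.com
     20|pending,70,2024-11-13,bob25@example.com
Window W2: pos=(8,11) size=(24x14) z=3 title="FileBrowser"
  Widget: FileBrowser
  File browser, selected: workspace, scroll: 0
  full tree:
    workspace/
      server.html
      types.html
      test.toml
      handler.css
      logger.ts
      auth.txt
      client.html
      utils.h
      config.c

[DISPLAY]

                                      
                                      
                                      
    ┏━━━━━━━━━━━━━━━━━━━━┓            
    ┃ FileEditor         ┃            
    ┠────────────────────┨            
    ┃█tatus,age,date,ema▲┃            
    ┃cancelled,31,2024-0█┃            
  ┏━━━━━━━━━━━━━━━━━━━━━━┓            
  ┃ FileBrowser          ┃            
  ┠──────────────────────┨            
  ┃> [-] workspace/      ┃            
  ┃    server.html       ┃━━━━━━━━━━━━
  ┃    types.html        ┃            
  ┃    test.toml         ┃────────────
  ┃    handler.css       ┃            
  ┃    logger.ts         ┃            
  ┃    auth.txt          ┃            


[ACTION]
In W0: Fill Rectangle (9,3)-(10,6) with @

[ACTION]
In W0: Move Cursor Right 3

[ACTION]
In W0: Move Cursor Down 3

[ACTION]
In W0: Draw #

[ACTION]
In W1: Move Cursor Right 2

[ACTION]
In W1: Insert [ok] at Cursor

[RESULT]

                                      
                                      
                                      
    ┏━━━━━━━━━━━━━━━━━━━━┓            
    ┃ FileEditor         ┃            
    ┠────────────────────┨            
    ┃stok█tus,age,date,e▲┃            
    ┃cancelled,31,2024-0█┃            
  ┏━━━━━━━━━━━━━━━━━━━━━━┓            
  ┃ FileBrowser          ┃            
  ┠──────────────────────┨            
  ┃> [-] workspace/      ┃            
  ┃    server.html       ┃━━━━━━━━━━━━
  ┃    types.html        ┃            
  ┃    test.toml         ┃────────────
  ┃    handler.css       ┃            
  ┃    logger.ts         ┃            
  ┃    auth.txt          ┃            


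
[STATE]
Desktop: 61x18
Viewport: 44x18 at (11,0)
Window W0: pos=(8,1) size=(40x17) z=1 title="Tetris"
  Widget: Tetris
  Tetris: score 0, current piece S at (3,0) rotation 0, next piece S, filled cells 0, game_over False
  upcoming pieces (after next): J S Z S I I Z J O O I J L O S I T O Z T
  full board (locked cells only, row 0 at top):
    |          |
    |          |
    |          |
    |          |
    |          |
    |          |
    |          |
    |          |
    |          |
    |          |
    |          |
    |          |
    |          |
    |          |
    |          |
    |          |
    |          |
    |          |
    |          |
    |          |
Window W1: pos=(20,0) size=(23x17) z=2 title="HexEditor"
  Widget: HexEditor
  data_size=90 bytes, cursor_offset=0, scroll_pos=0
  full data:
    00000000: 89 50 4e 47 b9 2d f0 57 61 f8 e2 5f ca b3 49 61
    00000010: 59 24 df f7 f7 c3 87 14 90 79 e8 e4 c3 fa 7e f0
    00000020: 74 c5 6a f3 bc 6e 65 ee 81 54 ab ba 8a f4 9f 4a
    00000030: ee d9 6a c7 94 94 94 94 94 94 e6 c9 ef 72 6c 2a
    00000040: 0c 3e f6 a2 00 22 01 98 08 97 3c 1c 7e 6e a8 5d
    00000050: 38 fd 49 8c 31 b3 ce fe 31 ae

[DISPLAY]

         ┏━━━━━━━━━━━━━━━━━━━━━┓            
━━━━━━━━━┃ HexEditor           ┃━━━━┓       
etris    ┠─────────────────────┨    ┃       
─────────┃00000000  89 50 4e 47┃────┨       
        │┃00000010  59 24 df f7┃    ┃       
        │┃00000020  74 c5 6a f3┃    ┃       
        │┃00000030  ee d9 6a c7┃    ┃       
        │┃00000040  0c 3e f6 a2┃    ┃       
        │┃00000050  38 fd 49 8c┃    ┃       
        │┃                     ┃    ┃       
        │┃                     ┃    ┃       
        │┃                     ┃    ┃       
        │┃                     ┃    ┃       
        │┃                     ┃    ┃       
        │┃                     ┃    ┃       
        │┃                     ┃    ┃       
        │┗━━━━━━━━━━━━━━━━━━━━━┛    ┃       
━━━━━━━━━━━━━━━━━━━━━━━━━━━━━━━━━━━━┛       


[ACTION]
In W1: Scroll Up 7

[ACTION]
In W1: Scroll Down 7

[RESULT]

         ┏━━━━━━━━━━━━━━━━━━━━━┓            
━━━━━━━━━┃ HexEditor           ┃━━━━┓       
etris    ┠─────────────────────┨    ┃       
─────────┃00000050  38 fd 49 8c┃────┨       
        │┃                     ┃    ┃       
        │┃                     ┃    ┃       
        │┃                     ┃    ┃       
        │┃                     ┃    ┃       
        │┃                     ┃    ┃       
        │┃                     ┃    ┃       
        │┃                     ┃    ┃       
        │┃                     ┃    ┃       
        │┃                     ┃    ┃       
        │┃                     ┃    ┃       
        │┃                     ┃    ┃       
        │┃                     ┃    ┃       
        │┗━━━━━━━━━━━━━━━━━━━━━┛    ┃       
━━━━━━━━━━━━━━━━━━━━━━━━━━━━━━━━━━━━┛       


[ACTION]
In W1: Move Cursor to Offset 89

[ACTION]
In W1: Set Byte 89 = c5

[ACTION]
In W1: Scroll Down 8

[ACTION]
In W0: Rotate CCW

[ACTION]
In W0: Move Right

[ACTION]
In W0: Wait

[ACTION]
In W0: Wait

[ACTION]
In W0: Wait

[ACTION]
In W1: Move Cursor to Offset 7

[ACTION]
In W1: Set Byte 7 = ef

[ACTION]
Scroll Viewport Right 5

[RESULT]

    ┏━━━━━━━━━━━━━━━━━━━━━┓                 
━━━━┃ HexEditor           ┃━━━━┓            
    ┠─────────────────────┨    ┃            
────┃00000050  38 fd 49 8c┃────┨            
   │┃                     ┃    ┃            
   │┃                     ┃    ┃            
   │┃                     ┃    ┃            
   │┃                     ┃    ┃            
   │┃                     ┃    ┃            
   │┃                     ┃    ┃            
   │┃                     ┃    ┃            
   │┃                     ┃    ┃            
   │┃                     ┃    ┃            
   │┃                     ┃    ┃            
   │┃                     ┃    ┃            
   │┃                     ┃    ┃            
   │┗━━━━━━━━━━━━━━━━━━━━━┛    ┃            
━━━━━━━━━━━━━━━━━━━━━━━━━━━━━━━┛            


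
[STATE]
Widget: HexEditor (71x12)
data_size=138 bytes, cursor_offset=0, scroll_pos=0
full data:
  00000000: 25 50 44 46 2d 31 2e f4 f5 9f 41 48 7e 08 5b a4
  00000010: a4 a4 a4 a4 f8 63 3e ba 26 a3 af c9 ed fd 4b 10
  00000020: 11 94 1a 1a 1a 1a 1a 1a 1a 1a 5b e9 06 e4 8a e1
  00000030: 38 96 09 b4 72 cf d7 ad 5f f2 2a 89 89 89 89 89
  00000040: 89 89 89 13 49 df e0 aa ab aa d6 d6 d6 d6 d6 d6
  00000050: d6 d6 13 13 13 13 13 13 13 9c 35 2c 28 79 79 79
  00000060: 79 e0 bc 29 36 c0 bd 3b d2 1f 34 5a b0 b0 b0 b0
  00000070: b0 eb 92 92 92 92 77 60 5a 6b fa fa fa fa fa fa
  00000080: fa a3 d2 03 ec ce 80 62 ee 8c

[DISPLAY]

00000000  25 50 44 46 2d 31 2e f4  f5 9f 41 48 7e 08 5b a4  |%PDF-1....
00000010  a4 a4 a4 a4 f8 63 3e ba  26 a3 af c9 ed fd 4b 10  |.....c>.&.
00000020  11 94 1a 1a 1a 1a 1a 1a  1a 1a 5b e9 06 e4 8a e1  |..........
00000030  38 96 09 b4 72 cf d7 ad  5f f2 2a 89 89 89 89 89  |8...r..._.
00000040  89 89 89 13 49 df e0 aa  ab aa d6 d6 d6 d6 d6 d6  |....I.....
00000050  d6 d6 13 13 13 13 13 13  13 9c 35 2c 28 79 79 79  |..........
00000060  79 e0 bc 29 36 c0 bd 3b  d2 1f 34 5a b0 b0 b0 b0  |y..)6..;..
00000070  b0 eb 92 92 92 92 77 60  5a 6b fa fa fa fa fa fa  |......w`Zk
00000080  fa a3 d2 03 ec ce 80 62  ee 8c                    |.......b..
                                                                       
                                                                       
                                                                       


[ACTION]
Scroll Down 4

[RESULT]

00000040  89 89 89 13 49 df e0 aa  ab aa d6 d6 d6 d6 d6 d6  |....I.....
00000050  d6 d6 13 13 13 13 13 13  13 9c 35 2c 28 79 79 79  |..........
00000060  79 e0 bc 29 36 c0 bd 3b  d2 1f 34 5a b0 b0 b0 b0  |y..)6..;..
00000070  b0 eb 92 92 92 92 77 60  5a 6b fa fa fa fa fa fa  |......w`Zk
00000080  fa a3 d2 03 ec ce 80 62  ee 8c                    |.......b..
                                                                       
                                                                       
                                                                       
                                                                       
                                                                       
                                                                       
                                                                       


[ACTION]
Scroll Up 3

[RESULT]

00000010  a4 a4 a4 a4 f8 63 3e ba  26 a3 af c9 ed fd 4b 10  |.....c>.&.
00000020  11 94 1a 1a 1a 1a 1a 1a  1a 1a 5b e9 06 e4 8a e1  |..........
00000030  38 96 09 b4 72 cf d7 ad  5f f2 2a 89 89 89 89 89  |8...r..._.
00000040  89 89 89 13 49 df e0 aa  ab aa d6 d6 d6 d6 d6 d6  |....I.....
00000050  d6 d6 13 13 13 13 13 13  13 9c 35 2c 28 79 79 79  |..........
00000060  79 e0 bc 29 36 c0 bd 3b  d2 1f 34 5a b0 b0 b0 b0  |y..)6..;..
00000070  b0 eb 92 92 92 92 77 60  5a 6b fa fa fa fa fa fa  |......w`Zk
00000080  fa a3 d2 03 ec ce 80 62  ee 8c                    |.......b..
                                                                       
                                                                       
                                                                       
                                                                       
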